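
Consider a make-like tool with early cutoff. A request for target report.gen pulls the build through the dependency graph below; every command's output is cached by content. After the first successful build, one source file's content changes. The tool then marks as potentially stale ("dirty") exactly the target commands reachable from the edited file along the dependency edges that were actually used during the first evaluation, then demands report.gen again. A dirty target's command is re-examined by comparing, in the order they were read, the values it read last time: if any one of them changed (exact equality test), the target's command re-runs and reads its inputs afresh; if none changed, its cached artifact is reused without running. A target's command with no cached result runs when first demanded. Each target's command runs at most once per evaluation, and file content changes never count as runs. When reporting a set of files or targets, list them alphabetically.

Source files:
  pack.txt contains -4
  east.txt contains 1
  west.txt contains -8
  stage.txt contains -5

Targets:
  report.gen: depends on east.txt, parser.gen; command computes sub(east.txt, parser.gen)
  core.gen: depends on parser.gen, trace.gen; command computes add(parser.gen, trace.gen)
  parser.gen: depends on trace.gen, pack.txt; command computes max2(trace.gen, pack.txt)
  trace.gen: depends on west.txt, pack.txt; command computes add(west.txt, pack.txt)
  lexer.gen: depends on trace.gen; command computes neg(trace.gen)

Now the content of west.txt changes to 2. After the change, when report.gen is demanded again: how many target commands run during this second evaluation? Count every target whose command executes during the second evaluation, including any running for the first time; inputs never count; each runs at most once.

First demand of the output computes:
  trace.gen = add(-8, -4) = -12
  parser.gen = max2(-12, -4) = -4
  report.gen = sub(1, -4) = 5

After the edit, cleaning proceeds:
  trace.gen: a read changed (west.txt -8->2) — executes, giving -2.
  parser.gen: a read changed (trace.gen -12->-2) — executes, giving -2.
  report.gen: a read changed (parser.gen -4->-2) — executes, giving 3.

3 target commands run: parser.gen, report.gen, trace.gen.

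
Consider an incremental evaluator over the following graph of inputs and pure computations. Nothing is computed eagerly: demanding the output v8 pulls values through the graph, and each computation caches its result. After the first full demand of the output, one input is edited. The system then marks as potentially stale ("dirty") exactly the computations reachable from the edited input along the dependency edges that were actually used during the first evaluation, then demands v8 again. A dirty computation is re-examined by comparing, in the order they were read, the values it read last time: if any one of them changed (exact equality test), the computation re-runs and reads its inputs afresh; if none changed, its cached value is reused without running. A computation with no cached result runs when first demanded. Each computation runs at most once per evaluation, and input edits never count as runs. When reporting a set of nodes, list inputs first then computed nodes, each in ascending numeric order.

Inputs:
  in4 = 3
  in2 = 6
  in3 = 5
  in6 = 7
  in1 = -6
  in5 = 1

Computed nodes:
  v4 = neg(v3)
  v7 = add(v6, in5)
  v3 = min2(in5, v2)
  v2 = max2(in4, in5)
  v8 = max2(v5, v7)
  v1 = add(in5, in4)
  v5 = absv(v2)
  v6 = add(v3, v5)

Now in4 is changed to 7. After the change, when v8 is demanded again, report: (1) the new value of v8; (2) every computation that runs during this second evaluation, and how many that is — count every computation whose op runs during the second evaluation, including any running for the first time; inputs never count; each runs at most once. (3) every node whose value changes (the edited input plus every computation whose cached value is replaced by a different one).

Initial pass — values computed on the first demand:
  v2 = max2(3, 1) = 3
  v3 = min2(1, 3) = 1
  v5 = absv(3) = 3
  v6 = add(1, 3) = 4
  v7 = add(4, 1) = 5
  v8 = max2(3, 5) = 5

Second demand — change propagation:
  v2: re-runs because in4 3->7; new result 7.
  v3: re-runs because v2 3->7; new result 1 (unchanged).
  v5: re-runs because v2 3->7; new result 7.
  v6: re-runs because v5 3->7; new result 8.
  v7: re-runs because v6 4->8; new result 9.
  v8: re-runs because v5 3->7; v7 5->9; new result 9.

v8 now evaluates to 9.
Run set: v2, v3, v5, v6, v7, v8 (6 run).
Changed values: in4, v2, v5, v6, v7, v8.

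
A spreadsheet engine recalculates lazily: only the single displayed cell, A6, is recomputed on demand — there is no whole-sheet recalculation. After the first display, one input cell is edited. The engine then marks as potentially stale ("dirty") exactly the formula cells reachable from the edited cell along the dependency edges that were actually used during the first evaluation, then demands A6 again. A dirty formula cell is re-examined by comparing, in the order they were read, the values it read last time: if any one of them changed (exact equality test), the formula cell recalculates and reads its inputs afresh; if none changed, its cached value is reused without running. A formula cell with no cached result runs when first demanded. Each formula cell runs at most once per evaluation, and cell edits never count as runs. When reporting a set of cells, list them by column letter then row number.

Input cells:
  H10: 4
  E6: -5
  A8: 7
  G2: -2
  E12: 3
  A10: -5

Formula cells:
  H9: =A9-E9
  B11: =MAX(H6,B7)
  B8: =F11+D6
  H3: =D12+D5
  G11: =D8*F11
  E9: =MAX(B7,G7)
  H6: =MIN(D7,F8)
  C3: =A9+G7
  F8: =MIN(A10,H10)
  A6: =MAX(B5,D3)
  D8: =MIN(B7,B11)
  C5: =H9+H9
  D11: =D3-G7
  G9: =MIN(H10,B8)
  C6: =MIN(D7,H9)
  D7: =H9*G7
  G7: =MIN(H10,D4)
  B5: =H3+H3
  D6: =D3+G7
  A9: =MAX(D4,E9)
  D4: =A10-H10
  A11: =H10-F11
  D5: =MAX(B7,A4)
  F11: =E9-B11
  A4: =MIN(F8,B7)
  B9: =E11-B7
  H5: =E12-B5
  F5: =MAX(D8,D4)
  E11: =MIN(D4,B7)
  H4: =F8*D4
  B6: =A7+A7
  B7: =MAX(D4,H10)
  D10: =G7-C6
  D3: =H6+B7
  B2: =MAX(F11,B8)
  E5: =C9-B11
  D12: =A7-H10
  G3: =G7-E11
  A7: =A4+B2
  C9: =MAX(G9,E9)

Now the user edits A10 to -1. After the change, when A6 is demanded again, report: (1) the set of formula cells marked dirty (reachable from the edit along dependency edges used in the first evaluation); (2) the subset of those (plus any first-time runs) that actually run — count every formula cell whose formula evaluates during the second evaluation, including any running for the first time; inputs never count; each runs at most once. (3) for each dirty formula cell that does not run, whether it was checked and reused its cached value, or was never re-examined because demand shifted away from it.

First evaluation (everything demanded from the output):
  D4 = -5 - 4 = -9
  B7 = MAX(-9, 4) = 4
  F8 = MIN(-5, 4) = -5
  A4 = MIN(-5, 4) = -5
  D5 = MAX(4, -5) = 4
  G7 = MIN(4, -9) = -9
  E9 = MAX(4, -9) = 4
  A9 = MAX(-9, 4) = 4
  H9 = 4 - 4 = 0
  D7 = 0 * -9 = 0
  H6 = MIN(0, -5) = -5
  B11 = MAX(-5, 4) = 4
  D3 = -5 + 4 = -1
  D6 = -1 + -9 = -10
  F11 = 4 - 4 = 0
  B8 = 0 + -10 = -10
  B2 = MAX(0, -10) = 0
  A7 = -5 + 0 = -5
  D12 = -5 - 4 = -9
  H3 = -9 + 4 = -5
  B5 = -5 + -5 = -10
  A6 = MAX(-10, -1) = -1

Propagation after the edit:
  D4: runs — A10 -5->-1; result -5.
  B7: runs — D4 -9->-5; result 4 (same value as before).
  F8: runs — A10 -5->-1; result -1.
  A4: runs — F8 -5->-1; result -1.
  D5: runs — A4 -5->-1; result 4 (same value as before).
  G7: runs — D4 -9->-5; result -5.
  E9: runs — G7 -9->-5; result 4 (same value as before).
  A9: runs — D4 -9->-5; result 4 (same value as before).
  H9: checked — values it read are unchanged (A9 unchanged, E9 unchanged); reused cached 0 without running.
  D7: runs — G7 -9->-5; result 0 (same value as before).
  H6: runs — F8 -5->-1; result -1.
  B11: runs — H6 -5->-1; result 4 (same value as before).
  D3: runs — H6 -5->-1; result 3.
  D6: runs — D3 -1->3; G7 -9->-5; result -2.
  F11: checked — values it read are unchanged (E9 unchanged, B11 unchanged); reused cached 0 without running.
  B8: runs — D6 -10->-2; result -2.
  B2: runs — B8 -10->-2; result 0 (same value as before).
  A7: runs — A4 -5->-1; result -1.
  D12: runs — A7 -5->-1; result -5.
  H3: runs — D12 -9->-5; result -1.
  B5: runs — H3 -5->-1; H3 -5->-1; result -2.
  A6: runs — B5 -10->-2; D3 -1->3; result 3.

Key observation: the cutoff stops propagation at H9 — its inputs' values are unchanged, so it reuses its cache.

Marked dirty: A4, A6, A7, A9, B2, B5, B7, B8, B11, D3, D4, D5, D6, D7, D12, E9, F8, F11, G7, H3, H6, H9.
Formula cells that run: A4, A6, A7, A9, B2, B5, B7, B8, B11, D3, D4, D5, D6, D7, D12, E9, F8, G7, H3, H6 — 20 in total.
Checked but reused from cache: F11, H9.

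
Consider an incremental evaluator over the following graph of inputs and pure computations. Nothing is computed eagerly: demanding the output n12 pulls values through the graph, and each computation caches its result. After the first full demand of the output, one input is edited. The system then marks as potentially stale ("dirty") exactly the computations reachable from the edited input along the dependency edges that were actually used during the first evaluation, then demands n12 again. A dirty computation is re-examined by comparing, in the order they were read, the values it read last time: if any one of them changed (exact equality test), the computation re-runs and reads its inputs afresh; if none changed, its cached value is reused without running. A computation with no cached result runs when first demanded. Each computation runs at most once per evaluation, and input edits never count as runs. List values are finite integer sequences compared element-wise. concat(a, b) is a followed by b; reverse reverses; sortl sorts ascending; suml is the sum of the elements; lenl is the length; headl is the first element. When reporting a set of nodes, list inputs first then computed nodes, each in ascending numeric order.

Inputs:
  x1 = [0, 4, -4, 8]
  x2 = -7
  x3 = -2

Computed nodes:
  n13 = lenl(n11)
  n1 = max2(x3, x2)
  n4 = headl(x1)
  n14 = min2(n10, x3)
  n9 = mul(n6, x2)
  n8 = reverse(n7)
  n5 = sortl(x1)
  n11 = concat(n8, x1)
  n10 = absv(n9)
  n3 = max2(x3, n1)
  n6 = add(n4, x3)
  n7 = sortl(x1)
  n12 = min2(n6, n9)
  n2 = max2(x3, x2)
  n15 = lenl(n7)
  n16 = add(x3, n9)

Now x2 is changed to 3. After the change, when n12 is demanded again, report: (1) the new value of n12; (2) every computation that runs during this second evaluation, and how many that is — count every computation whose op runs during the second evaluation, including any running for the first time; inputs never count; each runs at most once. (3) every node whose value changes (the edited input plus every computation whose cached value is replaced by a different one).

Initial pass — values computed on the first demand:
  n4 = headl([0, 4, -4, 8]) = 0
  n6 = add(0, -2) = -2
  n9 = mul(-2, -7) = 14
  n12 = min2(-2, 14) = -2

Second demand — change propagation:
  n9: re-runs because x2 -7->3; new result -6.
  n12: re-runs because n9 14->-6; new result -6.

n12 now evaluates to -6.
Run set: n9, n12 (2 run).
Changed values: x2, n9, n12.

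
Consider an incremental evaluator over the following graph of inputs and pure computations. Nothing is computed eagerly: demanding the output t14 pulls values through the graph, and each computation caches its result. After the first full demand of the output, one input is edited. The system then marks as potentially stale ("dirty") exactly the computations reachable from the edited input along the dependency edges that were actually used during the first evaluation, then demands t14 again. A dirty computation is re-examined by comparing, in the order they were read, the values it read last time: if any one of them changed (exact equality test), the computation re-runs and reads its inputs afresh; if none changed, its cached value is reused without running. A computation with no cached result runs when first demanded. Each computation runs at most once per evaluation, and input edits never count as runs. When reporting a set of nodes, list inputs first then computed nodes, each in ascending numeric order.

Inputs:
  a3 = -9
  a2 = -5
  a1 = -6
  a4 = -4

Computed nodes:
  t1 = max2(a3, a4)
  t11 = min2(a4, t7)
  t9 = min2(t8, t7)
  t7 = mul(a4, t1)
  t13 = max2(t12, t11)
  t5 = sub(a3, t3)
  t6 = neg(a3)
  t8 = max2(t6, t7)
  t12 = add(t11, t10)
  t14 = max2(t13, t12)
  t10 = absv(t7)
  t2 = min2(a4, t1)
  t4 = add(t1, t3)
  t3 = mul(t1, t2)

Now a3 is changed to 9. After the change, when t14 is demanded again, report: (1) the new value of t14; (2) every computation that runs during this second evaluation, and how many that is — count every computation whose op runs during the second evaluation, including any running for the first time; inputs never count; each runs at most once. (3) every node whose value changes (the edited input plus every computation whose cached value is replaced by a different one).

t14 now evaluates to 0.
Run set: t1, t7, t10, t11, t12, t13, t14 (7 run).
Changed values: a3, t1, t7, t10, t11, t12, t13, t14.

Initial pass — values computed on the first demand:
  t1 = max2(-9, -4) = -4
  t7 = mul(-4, -4) = 16
  t10 = absv(16) = 16
  t11 = min2(-4, 16) = -4
  t12 = add(-4, 16) = 12
  t13 = max2(12, -4) = 12
  t14 = max2(12, 12) = 12

Second demand — change propagation:
  t1: re-runs because a3 -9->9; new result 9.
  t7: re-runs because t1 -4->9; new result -36.
  t10: re-runs because t7 16->-36; new result 36.
  t11: re-runs because t7 16->-36; new result -36.
  t12: re-runs because t11 -4->-36; t10 16->36; new result 0.
  t13: re-runs because t12 12->0; t11 -4->-36; new result 0.
  t14: re-runs because t13 12->0; t12 12->0; new result 0.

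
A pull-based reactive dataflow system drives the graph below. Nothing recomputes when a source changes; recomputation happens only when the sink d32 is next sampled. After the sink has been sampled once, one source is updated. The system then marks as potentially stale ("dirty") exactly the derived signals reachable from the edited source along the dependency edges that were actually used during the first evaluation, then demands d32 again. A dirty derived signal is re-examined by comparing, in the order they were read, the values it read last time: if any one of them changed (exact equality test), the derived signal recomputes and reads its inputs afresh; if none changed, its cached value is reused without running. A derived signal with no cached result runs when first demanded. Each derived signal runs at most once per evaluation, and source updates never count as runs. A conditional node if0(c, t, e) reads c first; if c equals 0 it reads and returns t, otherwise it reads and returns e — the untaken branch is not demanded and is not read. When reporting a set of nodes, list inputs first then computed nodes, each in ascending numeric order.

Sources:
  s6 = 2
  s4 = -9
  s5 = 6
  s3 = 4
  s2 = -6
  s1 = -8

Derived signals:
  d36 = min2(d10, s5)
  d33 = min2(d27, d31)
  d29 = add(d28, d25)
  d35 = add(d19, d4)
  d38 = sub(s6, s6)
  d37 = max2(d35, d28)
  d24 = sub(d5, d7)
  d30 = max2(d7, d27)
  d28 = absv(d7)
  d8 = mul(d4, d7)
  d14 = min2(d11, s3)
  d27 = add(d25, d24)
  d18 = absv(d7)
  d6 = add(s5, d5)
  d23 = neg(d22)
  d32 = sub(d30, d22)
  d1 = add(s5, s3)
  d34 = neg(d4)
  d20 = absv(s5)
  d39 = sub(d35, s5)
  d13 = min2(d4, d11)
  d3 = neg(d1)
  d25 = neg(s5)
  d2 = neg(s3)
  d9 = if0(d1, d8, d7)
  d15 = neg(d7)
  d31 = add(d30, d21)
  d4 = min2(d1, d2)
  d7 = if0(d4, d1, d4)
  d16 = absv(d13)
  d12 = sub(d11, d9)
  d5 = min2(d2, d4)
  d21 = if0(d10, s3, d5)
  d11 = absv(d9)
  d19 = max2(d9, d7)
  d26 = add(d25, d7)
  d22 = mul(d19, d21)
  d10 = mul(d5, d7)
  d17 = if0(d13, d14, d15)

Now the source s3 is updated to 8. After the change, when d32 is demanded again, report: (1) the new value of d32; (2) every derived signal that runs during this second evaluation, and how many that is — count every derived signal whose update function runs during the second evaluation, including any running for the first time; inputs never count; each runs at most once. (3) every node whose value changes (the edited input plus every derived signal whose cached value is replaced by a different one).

First evaluation (everything demanded from the output):
  d1 = add(6, 4) = 10
  d2 = neg(4) = -4
  d4 = min2(10, -4) = -4
  d5 = min2(-4, -4) = -4
  d7 = if0(d4=-4 -> else branch d4) = -4
  d9 = if0(d1=10 -> else branch d7) = -4
  d10 = mul(-4, -4) = 16
  d19 = max2(-4, -4) = -4
  d21 = if0(d10=16 -> else branch d5) = -4
  d22 = mul(-4, -4) = 16
  d24 = sub(-4, -4) = 0
  d25 = neg(6) = -6
  d27 = add(-6, 0) = -6
  d30 = max2(-4, -6) = -4
  d32 = sub(-4, 16) = -20

Propagation after the edit:
  d1: runs — s3 4->8; result 14.
  d2: runs — s3 4->8; result -8.
  d4: runs — d1 10->14; d2 -4->-8; result -8.
  d5: runs — d2 -4->-8; d4 -4->-8; result -8.
  d7: runs — d4 -4->-8; d4 -4->-8; result -8.
  d9: runs — d1 10->14; d7 -4->-8; result -8.
  d10: runs — d5 -4->-8; d7 -4->-8; result 64.
  d19: runs — d9 -4->-8; d7 -4->-8; result -8.
  d21: runs — d10 16->64; d5 -4->-8; result -8.
  d22: runs — d19 -4->-8; d21 -4->-8; result 64.
  d24: runs — d5 -4->-8; d7 -4->-8; result 0 (same value as before).
  d27: checked — values it read are unchanged (d25 unchanged, d24 unchanged); reused cached -6 without running.
  d30: runs — d7 -4->-8; result -6.
  d32: runs — d30 -4->-6; d22 16->64; result -70.

Key observation: the cutoff stops propagation at d27 — its inputs' values are unchanged, so it reuses its cache.

New value of d32: -70.
Derived signals that run: d1, d2, d4, d5, d7, d9, d10, d19, d21, d22, d24, d30, d32 — 13 in total.
Values that change: s3, d1, d2, d4, d5, d7, d9, d10, d19, d21, d22, d30, d32.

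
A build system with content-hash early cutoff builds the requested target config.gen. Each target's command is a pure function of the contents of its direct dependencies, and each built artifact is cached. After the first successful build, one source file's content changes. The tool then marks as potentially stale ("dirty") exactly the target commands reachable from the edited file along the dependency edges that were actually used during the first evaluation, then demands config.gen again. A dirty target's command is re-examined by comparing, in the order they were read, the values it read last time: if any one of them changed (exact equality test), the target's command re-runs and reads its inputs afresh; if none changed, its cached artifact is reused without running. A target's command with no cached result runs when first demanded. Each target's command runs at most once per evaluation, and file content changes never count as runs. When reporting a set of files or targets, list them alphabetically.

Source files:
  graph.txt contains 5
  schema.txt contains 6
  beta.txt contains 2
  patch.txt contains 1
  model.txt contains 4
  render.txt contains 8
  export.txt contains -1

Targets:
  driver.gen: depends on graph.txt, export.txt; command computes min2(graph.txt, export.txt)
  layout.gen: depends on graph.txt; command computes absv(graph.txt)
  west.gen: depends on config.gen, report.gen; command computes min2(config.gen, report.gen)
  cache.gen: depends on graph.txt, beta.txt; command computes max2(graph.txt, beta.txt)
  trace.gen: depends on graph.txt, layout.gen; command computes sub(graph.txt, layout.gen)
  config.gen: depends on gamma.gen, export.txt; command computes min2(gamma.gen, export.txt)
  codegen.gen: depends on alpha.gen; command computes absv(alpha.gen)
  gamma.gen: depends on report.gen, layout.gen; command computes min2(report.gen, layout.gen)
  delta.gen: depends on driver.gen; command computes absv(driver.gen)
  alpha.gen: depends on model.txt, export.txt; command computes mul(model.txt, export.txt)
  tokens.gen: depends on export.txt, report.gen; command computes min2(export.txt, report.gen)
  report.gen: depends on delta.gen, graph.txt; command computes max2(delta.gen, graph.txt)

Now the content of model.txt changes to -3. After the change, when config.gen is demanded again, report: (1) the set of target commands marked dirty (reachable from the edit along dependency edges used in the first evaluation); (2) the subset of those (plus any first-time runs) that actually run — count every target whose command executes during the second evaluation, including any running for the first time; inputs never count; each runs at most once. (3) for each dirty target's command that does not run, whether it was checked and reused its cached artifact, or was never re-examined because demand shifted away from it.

Marked dirty: none.
Target commands that run: none — 0 in total.
Every dirty target's command ran.
Key observation: model.txt is never demanded by the output, so the edit triggers no recomputation at all.

First evaluation (everything demanded from the output):
  driver.gen = min2(5, -1) = -1
  delta.gen = absv(-1) = 1
  layout.gen = absv(5) = 5
  report.gen = max2(1, 5) = 5
  gamma.gen = min2(5, 5) = 5
  config.gen = min2(5, -1) = -1

Propagation after the edit:
  model.txt feeds no computation that the output demands — nothing is marked dirty and nothing runs.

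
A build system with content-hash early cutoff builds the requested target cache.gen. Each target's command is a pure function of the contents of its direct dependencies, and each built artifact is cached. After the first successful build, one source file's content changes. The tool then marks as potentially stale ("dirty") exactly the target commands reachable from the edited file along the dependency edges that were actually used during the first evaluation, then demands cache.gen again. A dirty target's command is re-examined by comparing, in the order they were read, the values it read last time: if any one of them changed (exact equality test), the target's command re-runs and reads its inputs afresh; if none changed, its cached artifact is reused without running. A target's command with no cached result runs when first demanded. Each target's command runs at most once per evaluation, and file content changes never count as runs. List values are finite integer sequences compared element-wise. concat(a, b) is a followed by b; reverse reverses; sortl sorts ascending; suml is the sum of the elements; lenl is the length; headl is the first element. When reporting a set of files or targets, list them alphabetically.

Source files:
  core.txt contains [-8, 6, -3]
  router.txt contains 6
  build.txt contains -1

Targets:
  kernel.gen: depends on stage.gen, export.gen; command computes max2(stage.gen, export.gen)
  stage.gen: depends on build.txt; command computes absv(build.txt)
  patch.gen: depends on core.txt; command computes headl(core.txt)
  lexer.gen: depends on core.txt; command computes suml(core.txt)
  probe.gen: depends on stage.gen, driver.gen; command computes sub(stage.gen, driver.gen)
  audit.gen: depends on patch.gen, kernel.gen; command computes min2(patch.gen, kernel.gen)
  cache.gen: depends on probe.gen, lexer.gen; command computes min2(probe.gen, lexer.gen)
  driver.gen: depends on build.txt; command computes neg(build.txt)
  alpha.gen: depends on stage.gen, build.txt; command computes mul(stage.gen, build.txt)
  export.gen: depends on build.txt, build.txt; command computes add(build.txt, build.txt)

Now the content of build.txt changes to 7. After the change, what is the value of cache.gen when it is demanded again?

First evaluation (everything demanded from the output):
  driver.gen = neg(-1) = 1
  lexer.gen = suml([-8, 6, -3]) = -5
  stage.gen = absv(-1) = 1
  probe.gen = sub(1, 1) = 0
  cache.gen = min2(0, -5) = -5

Propagation after the edit:
  driver.gen: runs — build.txt -1->7; result -7.
  stage.gen: runs — build.txt -1->7; result 7.
  probe.gen: runs — stage.gen 1->7; driver.gen 1->-7; result 14.
  cache.gen: runs — probe.gen 0->14; result -5 (same value as before).

New value of cache.gen: -5.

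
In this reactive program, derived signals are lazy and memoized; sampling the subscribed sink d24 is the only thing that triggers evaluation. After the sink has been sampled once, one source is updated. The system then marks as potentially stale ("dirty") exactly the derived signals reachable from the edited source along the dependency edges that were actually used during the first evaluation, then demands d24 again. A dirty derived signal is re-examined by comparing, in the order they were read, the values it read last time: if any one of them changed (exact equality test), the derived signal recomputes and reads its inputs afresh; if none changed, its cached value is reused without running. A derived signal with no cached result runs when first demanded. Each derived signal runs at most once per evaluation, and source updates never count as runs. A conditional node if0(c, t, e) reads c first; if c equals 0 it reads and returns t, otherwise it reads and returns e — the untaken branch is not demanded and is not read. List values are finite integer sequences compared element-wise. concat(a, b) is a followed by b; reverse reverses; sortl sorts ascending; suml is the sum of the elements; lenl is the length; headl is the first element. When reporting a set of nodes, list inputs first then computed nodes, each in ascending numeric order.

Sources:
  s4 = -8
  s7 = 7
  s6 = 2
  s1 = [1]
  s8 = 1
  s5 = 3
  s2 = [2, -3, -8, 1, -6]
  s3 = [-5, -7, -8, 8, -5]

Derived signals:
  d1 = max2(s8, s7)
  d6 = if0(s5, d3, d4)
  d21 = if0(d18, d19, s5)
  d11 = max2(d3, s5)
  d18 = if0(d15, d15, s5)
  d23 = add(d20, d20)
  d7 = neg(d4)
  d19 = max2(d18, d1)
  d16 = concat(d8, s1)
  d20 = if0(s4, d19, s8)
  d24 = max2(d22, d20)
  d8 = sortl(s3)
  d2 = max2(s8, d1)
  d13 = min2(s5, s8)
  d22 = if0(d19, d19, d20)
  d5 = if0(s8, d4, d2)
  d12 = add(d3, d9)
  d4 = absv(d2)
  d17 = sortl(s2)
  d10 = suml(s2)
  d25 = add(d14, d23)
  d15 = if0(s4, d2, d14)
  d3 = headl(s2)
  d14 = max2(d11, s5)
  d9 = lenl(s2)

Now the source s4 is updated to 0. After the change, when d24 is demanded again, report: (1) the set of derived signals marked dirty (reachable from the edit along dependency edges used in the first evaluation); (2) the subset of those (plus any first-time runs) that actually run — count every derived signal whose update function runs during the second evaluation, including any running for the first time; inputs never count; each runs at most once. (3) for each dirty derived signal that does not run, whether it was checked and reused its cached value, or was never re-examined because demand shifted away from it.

The edit dirties: d15, d18, d19, d20, d22, d24.
6 derived signals run: d2, d15, d18, d20, d22, d24.
Cache hits after checking: d19.
Note the branch switch — d2 had no cache and runs now for the first time.

First demand of the output computes:
  d1 = max2(1, 7) = 7
  d3 = headl([2, -3, -8, 1, -6]) = 2
  d11 = max2(2, 3) = 3
  d14 = max2(3, 3) = 3
  d15 = if0(s4=-8 -> else branch d14) = 3
  d18 = if0(d15=3 -> else branch s5) = 3
  d19 = max2(3, 7) = 7
  d20 = if0(s4=-8 -> else branch s8) = 1
  d22 = if0(d19=7 -> else branch d20) = 1
  d24 = max2(1, 1) = 1

After the edit, cleaning proceeds:
  d2: had never run; runs now, result 7.
  d15: a read changed (s4 -8->0) — executes, giving 7.
  d18: a read changed (d15 3->7) — executes, giving 3 — identical to its old value.
  d19: dirty, but its reads are unchanged (d18 unchanged, d1 unchanged); cached 7 stands.
  d20: a read changed (s4 -8->0) — executes, giving 7.
  d22: a read changed (d20 1->7) — executes, giving 7.
  d24: a read changed (d22 1->7; d20 1->7) — executes, giving 7.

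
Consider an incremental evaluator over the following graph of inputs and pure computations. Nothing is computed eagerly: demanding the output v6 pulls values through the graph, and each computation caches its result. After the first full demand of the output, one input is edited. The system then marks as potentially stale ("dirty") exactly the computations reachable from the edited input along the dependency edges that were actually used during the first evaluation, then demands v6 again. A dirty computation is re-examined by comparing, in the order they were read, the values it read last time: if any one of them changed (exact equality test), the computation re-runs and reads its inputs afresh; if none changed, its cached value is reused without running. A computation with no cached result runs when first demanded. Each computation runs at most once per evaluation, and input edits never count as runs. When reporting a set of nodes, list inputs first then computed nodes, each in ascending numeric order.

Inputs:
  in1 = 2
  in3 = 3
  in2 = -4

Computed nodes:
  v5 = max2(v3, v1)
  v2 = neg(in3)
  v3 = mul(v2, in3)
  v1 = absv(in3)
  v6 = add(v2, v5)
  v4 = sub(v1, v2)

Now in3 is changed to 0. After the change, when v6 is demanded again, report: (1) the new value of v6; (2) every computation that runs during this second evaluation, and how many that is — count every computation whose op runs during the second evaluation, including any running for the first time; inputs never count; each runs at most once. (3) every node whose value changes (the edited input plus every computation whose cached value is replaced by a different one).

v6 now evaluates to 0.
Run set: v1, v2, v3, v5, v6 (5 run).
Changed values: in3, v1, v2, v3, v5.

Initial pass — values computed on the first demand:
  v1 = absv(3) = 3
  v2 = neg(3) = -3
  v3 = mul(-3, 3) = -9
  v5 = max2(-9, 3) = 3
  v6 = add(-3, 3) = 0

Second demand — change propagation:
  v1: re-runs because in3 3->0; new result 0.
  v2: re-runs because in3 3->0; new result 0.
  v3: re-runs because v2 -3->0; in3 3->0; new result 0.
  v5: re-runs because v3 -9->0; v1 3->0; new result 0.
  v6: re-runs because v2 -3->0; v5 3->0; new result 0 (unchanged).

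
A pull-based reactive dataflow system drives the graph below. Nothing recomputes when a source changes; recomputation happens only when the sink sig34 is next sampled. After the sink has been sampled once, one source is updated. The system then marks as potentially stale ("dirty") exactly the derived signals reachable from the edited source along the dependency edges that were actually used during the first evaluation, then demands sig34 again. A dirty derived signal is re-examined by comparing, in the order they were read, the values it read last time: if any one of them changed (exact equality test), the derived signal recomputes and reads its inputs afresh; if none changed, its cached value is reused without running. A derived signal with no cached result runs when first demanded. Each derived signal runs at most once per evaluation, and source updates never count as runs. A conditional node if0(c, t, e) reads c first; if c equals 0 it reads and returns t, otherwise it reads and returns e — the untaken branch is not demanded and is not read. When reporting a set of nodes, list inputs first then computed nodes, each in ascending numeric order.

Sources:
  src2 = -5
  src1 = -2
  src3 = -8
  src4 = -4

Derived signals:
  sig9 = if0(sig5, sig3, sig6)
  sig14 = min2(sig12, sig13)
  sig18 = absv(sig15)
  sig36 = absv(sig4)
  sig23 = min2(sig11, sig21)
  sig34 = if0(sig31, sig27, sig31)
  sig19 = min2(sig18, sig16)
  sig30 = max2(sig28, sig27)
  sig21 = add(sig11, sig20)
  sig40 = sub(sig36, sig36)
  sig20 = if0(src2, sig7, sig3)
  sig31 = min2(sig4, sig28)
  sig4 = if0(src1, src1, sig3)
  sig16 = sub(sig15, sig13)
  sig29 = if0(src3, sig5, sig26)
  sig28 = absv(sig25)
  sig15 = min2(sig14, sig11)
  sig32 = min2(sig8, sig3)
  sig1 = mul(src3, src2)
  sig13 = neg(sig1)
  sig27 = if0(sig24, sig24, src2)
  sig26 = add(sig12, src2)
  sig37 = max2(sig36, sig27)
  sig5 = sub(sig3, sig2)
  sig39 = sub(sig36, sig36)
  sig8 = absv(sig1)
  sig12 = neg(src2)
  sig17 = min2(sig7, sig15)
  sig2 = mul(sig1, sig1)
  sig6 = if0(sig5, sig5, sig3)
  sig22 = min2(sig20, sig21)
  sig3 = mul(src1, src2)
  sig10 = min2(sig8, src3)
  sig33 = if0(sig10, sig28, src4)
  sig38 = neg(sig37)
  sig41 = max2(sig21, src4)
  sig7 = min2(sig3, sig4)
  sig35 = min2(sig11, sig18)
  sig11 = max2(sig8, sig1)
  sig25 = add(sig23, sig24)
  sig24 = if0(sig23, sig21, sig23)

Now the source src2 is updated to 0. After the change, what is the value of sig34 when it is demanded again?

New value of sig34: 0.
Key observation: a condition flipped, so demand reaches new nodes — sig7, sig27 run for the first time.

First evaluation (everything demanded from the output):
  sig1 = mul(-8, -5) = 40
  sig3 = mul(-2, -5) = 10
  sig4 = if0(src1=-2 -> else branch sig3) = 10
  sig8 = absv(40) = 40
  sig11 = max2(40, 40) = 40
  sig20 = if0(src2=-5 -> else branch sig3) = 10
  sig21 = add(40, 10) = 50
  sig23 = min2(40, 50) = 40
  sig24 = if0(sig23=40 -> else branch sig23) = 40
  sig25 = add(40, 40) = 80
  sig28 = absv(80) = 80
  sig31 = min2(10, 80) = 10
  sig34 = if0(sig31=10 -> else branch sig31) = 10

Propagation after the edit:
  sig1: runs — src2 -5->0; result 0.
  sig3: runs — src2 -5->0; result 0.
  sig4: runs — sig3 10->0; result 0.
  sig7: demanded for the first time — runs, produces 0.
  sig8: runs — sig1 40->0; result 0.
  sig11: runs — sig8 40->0; sig1 40->0; result 0.
  sig20: runs — src2 -5->0; sig3 10->0; result 0.
  sig21: runs — sig11 40->0; sig20 10->0; result 0.
  sig23: runs — sig11 40->0; sig21 50->0; result 0.
  sig24: runs — sig23 40->0; sig23 40->0; result 0.
  sig25: runs — sig23 40->0; sig24 40->0; result 0.
  sig27: demanded for the first time — runs, produces 0.
  sig28: runs — sig25 80->0; result 0.
  sig31: runs — sig4 10->0; sig28 80->0; result 0.
  sig34: runs — sig31 10->0; sig31 10->0; result 0.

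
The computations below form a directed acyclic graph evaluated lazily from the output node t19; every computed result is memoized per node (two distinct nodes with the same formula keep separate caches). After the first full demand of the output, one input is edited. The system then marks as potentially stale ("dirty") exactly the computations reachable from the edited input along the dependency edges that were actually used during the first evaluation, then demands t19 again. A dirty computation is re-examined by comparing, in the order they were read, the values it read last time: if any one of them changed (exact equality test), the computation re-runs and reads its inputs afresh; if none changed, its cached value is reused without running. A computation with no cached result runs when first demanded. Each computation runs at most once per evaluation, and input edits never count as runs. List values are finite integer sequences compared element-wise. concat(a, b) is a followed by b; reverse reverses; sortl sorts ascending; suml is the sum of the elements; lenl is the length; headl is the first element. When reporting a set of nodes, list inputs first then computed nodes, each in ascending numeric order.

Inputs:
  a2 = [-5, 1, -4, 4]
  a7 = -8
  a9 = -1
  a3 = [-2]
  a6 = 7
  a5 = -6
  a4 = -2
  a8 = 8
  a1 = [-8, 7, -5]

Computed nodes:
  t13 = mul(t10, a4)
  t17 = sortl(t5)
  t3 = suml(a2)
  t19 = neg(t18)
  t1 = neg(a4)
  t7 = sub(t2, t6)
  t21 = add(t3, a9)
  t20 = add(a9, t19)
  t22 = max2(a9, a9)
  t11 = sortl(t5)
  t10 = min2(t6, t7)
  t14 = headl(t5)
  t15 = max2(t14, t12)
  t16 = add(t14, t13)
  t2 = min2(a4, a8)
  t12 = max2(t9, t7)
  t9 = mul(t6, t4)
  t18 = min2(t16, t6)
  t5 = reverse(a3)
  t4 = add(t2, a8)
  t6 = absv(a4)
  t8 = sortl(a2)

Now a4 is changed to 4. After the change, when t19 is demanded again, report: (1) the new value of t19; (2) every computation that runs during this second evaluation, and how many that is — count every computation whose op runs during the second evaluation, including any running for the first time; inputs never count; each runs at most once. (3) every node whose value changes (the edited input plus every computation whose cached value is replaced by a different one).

Demanding t19 again yields 2.
8 computations run: t2, t6, t7, t10, t13, t16, t18, t19.
The nodes whose values change: a4, t2, t6, t7, t10, t13, t16, t18, t19.

First demand of the output computes:
  t2 = min2(-2, 8) = -2
  t5 = reverse([-2]) = [-2]
  t6 = absv(-2) = 2
  t7 = sub(-2, 2) = -4
  t10 = min2(2, -4) = -4
  t13 = mul(-4, -2) = 8
  t14 = headl([-2]) = -2
  t16 = add(-2, 8) = 6
  t18 = min2(6, 2) = 2
  t19 = neg(2) = -2

After the edit, cleaning proceeds:
  t2: a read changed (a4 -2->4) — executes, giving 4.
  t6: a read changed (a4 -2->4) — executes, giving 4.
  t7: a read changed (t2 -2->4; t6 2->4) — executes, giving 0.
  t10: a read changed (t6 2->4; t7 -4->0) — executes, giving 0.
  t13: a read changed (t10 -4->0; a4 -2->4) — executes, giving 0.
  t16: a read changed (t13 8->0) — executes, giving -2.
  t18: a read changed (t16 6->-2; t6 2->4) — executes, giving -2.
  t19: a read changed (t18 2->-2) — executes, giving 2.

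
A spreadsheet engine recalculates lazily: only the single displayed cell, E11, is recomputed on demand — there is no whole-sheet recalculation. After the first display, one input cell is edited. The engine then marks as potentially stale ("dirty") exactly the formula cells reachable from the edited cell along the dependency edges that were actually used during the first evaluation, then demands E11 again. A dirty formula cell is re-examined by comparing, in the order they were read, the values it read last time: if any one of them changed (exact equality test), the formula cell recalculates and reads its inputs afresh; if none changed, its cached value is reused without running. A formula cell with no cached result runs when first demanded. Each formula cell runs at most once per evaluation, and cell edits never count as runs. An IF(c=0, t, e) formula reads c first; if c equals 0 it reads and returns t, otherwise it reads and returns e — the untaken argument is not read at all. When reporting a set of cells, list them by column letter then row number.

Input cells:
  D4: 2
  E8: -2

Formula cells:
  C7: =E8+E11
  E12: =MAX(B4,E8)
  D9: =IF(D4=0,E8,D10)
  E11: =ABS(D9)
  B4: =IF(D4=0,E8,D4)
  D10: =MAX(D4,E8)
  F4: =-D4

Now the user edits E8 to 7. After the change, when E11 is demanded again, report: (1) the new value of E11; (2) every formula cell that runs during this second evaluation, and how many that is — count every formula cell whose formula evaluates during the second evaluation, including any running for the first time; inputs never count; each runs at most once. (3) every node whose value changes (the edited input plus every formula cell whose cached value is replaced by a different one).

New value of E11: 7.
Formula cells that run: D9, D10, E11 — 3 in total.
Values that change: D9, D10, E8, E11.

First evaluation (everything demanded from the output):
  D10 = MAX(2, -2) = 2
  D9 = IF(D4=0: D4=2 -> else branch D10) = 2
  E11 = ABS(2) = 2

Propagation after the edit:
  D10: runs — E8 -2->7; result 7.
  D9: runs — D10 2->7; result 7.
  E11: runs — D9 2->7; result 7.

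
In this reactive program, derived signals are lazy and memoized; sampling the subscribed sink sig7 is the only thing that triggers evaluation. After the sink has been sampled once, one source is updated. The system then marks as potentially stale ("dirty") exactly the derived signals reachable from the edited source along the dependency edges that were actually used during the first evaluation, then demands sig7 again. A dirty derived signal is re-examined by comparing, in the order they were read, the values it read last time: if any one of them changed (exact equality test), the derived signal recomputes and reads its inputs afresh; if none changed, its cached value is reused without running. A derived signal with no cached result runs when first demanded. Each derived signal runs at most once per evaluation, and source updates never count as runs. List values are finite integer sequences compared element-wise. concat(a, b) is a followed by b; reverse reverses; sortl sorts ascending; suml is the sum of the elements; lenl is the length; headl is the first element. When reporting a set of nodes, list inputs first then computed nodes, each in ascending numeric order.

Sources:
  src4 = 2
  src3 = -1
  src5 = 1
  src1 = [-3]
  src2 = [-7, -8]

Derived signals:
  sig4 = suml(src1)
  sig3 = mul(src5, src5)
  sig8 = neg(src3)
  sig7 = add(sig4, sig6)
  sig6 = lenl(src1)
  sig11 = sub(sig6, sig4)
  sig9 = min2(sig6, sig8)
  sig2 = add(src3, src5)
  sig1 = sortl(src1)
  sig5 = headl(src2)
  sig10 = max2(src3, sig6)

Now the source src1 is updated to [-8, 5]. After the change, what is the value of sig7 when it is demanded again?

Demanding sig7 again yields -1.

First demand of the output computes:
  sig4 = suml([-3]) = -3
  sig6 = lenl([-3]) = 1
  sig7 = add(-3, 1) = -2

After the edit, cleaning proceeds:
  sig4: a read changed (src1 [-3]->[-8, 5]) — executes, giving -3 — identical to its old value.
  sig6: a read changed (src1 [-3]->[-8, 5]) — executes, giving 2.
  sig7: a read changed (sig6 1->2) — executes, giving -1.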